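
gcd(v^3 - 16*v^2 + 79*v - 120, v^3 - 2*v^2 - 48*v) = v - 8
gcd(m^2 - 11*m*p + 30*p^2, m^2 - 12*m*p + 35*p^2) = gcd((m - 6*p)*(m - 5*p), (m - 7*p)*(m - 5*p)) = -m + 5*p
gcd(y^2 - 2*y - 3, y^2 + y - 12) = y - 3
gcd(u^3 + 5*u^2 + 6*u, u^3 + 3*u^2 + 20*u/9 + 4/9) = u + 2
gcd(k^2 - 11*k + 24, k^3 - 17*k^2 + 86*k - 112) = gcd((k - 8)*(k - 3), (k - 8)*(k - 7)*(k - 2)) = k - 8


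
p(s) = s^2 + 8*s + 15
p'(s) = 2*s + 8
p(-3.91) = -0.99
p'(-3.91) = 0.18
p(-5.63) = 1.66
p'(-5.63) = -3.26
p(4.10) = 64.61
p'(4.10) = 16.20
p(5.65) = 92.12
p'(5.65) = 19.30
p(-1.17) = 7.01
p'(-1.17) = 5.66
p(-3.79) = -0.96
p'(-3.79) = 0.42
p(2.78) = 44.97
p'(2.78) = 13.56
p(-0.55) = 10.90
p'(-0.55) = 6.90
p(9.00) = 168.00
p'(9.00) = 26.00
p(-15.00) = 120.00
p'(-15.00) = -22.00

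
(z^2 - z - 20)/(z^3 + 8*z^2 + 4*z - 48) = (z - 5)/(z^2 + 4*z - 12)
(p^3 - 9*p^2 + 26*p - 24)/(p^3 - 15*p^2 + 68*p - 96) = (p - 2)/(p - 8)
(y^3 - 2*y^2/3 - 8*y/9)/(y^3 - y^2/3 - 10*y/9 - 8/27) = 3*y/(3*y + 1)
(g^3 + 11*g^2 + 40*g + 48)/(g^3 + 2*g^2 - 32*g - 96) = (g + 3)/(g - 6)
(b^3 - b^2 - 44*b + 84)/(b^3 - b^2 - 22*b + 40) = (b^2 + b - 42)/(b^2 + b - 20)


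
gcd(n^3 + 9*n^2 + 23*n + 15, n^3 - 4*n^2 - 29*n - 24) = n^2 + 4*n + 3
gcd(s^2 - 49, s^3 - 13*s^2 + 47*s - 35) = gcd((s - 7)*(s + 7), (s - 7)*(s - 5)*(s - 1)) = s - 7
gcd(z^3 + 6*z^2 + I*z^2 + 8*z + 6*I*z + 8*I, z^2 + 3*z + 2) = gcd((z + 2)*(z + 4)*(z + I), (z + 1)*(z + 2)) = z + 2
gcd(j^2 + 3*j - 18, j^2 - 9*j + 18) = j - 3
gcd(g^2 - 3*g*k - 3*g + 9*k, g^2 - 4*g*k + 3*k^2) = g - 3*k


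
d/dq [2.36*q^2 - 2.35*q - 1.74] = 4.72*q - 2.35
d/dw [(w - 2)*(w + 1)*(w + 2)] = 3*w^2 + 2*w - 4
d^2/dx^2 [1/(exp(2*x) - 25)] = 4*(exp(2*x) + 25)*exp(2*x)/(exp(2*x) - 25)^3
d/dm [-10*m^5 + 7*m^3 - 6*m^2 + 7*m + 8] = -50*m^4 + 21*m^2 - 12*m + 7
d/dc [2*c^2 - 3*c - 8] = 4*c - 3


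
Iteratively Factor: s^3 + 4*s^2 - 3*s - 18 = (s + 3)*(s^2 + s - 6) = (s + 3)^2*(s - 2)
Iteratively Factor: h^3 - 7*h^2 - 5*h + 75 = (h - 5)*(h^2 - 2*h - 15) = (h - 5)^2*(h + 3)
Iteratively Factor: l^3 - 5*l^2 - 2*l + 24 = (l - 4)*(l^2 - l - 6) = (l - 4)*(l + 2)*(l - 3)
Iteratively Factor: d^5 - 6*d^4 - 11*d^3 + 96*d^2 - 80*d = (d - 5)*(d^4 - d^3 - 16*d^2 + 16*d) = (d - 5)*(d + 4)*(d^3 - 5*d^2 + 4*d) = (d - 5)*(d - 4)*(d + 4)*(d^2 - d) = d*(d - 5)*(d - 4)*(d + 4)*(d - 1)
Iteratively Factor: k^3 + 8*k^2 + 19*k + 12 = (k + 3)*(k^2 + 5*k + 4) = (k + 3)*(k + 4)*(k + 1)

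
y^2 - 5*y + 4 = (y - 4)*(y - 1)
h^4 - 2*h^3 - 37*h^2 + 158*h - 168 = (h - 4)*(h - 3)*(h - 2)*(h + 7)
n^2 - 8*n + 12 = (n - 6)*(n - 2)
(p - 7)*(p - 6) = p^2 - 13*p + 42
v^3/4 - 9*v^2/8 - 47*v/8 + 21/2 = (v/4 + 1)*(v - 7)*(v - 3/2)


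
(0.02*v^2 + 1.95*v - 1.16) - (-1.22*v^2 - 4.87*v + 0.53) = 1.24*v^2 + 6.82*v - 1.69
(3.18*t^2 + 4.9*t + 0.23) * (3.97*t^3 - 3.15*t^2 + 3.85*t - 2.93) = 12.6246*t^5 + 9.436*t^4 - 2.2789*t^3 + 8.8231*t^2 - 13.4715*t - 0.6739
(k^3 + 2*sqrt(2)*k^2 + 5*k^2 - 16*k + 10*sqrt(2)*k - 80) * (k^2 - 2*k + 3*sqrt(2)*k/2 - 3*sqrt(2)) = k^5 + 3*k^4 + 7*sqrt(2)*k^4/2 - 20*k^3 + 21*sqrt(2)*k^3/2 - 59*sqrt(2)*k^2 - 30*k^2 - 72*sqrt(2)*k + 100*k + 240*sqrt(2)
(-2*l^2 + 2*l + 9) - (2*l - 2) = 11 - 2*l^2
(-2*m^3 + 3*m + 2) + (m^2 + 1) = -2*m^3 + m^2 + 3*m + 3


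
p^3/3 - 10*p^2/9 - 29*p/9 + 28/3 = (p/3 + 1)*(p - 4)*(p - 7/3)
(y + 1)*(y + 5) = y^2 + 6*y + 5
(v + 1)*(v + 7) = v^2 + 8*v + 7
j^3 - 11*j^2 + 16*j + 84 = (j - 7)*(j - 6)*(j + 2)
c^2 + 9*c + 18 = (c + 3)*(c + 6)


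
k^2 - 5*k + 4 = (k - 4)*(k - 1)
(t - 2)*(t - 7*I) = t^2 - 2*t - 7*I*t + 14*I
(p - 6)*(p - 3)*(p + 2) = p^3 - 7*p^2 + 36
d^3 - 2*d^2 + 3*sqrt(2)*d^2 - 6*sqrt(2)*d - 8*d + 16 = (d - 2)*(d - sqrt(2))*(d + 4*sqrt(2))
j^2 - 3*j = j*(j - 3)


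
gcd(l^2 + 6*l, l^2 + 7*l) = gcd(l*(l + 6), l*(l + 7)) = l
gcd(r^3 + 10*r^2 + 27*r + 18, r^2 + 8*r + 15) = r + 3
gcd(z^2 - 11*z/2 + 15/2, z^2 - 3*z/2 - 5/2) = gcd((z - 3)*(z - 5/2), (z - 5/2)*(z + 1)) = z - 5/2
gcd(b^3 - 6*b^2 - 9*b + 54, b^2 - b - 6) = b - 3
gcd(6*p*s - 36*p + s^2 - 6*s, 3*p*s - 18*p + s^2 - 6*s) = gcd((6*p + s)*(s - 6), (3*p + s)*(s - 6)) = s - 6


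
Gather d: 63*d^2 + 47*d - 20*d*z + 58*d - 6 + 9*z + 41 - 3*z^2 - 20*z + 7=63*d^2 + d*(105 - 20*z) - 3*z^2 - 11*z + 42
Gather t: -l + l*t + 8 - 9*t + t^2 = -l + t^2 + t*(l - 9) + 8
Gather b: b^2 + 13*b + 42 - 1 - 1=b^2 + 13*b + 40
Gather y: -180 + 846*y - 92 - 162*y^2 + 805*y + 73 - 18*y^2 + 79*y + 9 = -180*y^2 + 1730*y - 190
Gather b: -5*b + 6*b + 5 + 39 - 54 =b - 10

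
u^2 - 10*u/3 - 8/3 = (u - 4)*(u + 2/3)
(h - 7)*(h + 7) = h^2 - 49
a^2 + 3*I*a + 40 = (a - 5*I)*(a + 8*I)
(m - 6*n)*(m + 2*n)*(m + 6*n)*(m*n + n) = m^4*n + 2*m^3*n^2 + m^3*n - 36*m^2*n^3 + 2*m^2*n^2 - 72*m*n^4 - 36*m*n^3 - 72*n^4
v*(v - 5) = v^2 - 5*v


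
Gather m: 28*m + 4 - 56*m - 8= -28*m - 4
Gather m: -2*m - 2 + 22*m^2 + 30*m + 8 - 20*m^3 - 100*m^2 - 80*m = -20*m^3 - 78*m^2 - 52*m + 6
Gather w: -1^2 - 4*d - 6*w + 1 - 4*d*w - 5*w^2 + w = -4*d - 5*w^2 + w*(-4*d - 5)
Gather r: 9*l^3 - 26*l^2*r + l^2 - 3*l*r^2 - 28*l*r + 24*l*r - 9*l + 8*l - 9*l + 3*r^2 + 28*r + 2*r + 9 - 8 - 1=9*l^3 + l^2 - 10*l + r^2*(3 - 3*l) + r*(-26*l^2 - 4*l + 30)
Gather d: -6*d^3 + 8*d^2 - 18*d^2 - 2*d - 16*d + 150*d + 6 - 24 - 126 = -6*d^3 - 10*d^2 + 132*d - 144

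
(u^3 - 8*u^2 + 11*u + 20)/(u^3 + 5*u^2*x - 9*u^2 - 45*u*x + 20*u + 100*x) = (u + 1)/(u + 5*x)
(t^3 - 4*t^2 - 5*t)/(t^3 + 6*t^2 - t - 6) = t*(t - 5)/(t^2 + 5*t - 6)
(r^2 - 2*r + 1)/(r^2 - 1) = (r - 1)/(r + 1)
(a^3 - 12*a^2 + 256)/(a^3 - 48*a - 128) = (a - 8)/(a + 4)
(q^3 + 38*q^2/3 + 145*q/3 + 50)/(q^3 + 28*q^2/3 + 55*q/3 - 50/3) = (3*q^2 + 23*q + 30)/(3*q^2 + 13*q - 10)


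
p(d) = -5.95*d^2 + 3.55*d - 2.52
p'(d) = 3.55 - 11.9*d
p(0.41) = -2.06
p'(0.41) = -1.33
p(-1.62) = -23.89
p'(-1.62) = 22.83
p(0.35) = -2.01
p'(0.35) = -0.62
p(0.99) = -4.84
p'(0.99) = -8.23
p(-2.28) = -41.54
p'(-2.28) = 30.68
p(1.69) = -13.51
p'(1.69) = -16.56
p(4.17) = -91.18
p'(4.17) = -46.07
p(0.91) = -4.22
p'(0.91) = -7.28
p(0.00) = -2.52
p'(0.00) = 3.55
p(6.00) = -195.42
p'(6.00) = -67.85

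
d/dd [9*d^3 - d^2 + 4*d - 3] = 27*d^2 - 2*d + 4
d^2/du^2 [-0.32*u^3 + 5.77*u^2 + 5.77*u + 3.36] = 11.54 - 1.92*u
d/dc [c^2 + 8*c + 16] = 2*c + 8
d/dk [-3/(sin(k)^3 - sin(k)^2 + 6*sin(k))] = 3*(3*cos(k) - 2/tan(k) + 6*cos(k)/sin(k)^2)/(sin(k)^2 - sin(k) + 6)^2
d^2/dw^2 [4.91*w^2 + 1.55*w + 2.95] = 9.82000000000000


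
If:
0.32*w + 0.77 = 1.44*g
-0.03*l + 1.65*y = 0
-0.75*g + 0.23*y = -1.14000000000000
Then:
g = 0.306666666666667*y + 1.52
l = 55.0*y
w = 1.38*y + 4.43375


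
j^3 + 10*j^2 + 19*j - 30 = (j - 1)*(j + 5)*(j + 6)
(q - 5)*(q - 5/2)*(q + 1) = q^3 - 13*q^2/2 + 5*q + 25/2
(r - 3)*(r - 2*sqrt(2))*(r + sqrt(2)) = r^3 - 3*r^2 - sqrt(2)*r^2 - 4*r + 3*sqrt(2)*r + 12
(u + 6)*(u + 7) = u^2 + 13*u + 42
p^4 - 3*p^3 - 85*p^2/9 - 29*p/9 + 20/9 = (p - 5)*(p - 1/3)*(p + 1)*(p + 4/3)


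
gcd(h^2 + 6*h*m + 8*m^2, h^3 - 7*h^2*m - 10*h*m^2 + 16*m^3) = h + 2*m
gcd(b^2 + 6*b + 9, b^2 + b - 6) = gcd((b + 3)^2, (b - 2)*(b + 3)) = b + 3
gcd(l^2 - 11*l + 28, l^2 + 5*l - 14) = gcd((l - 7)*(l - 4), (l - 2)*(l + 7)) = 1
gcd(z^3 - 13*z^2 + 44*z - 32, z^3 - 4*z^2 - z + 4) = z^2 - 5*z + 4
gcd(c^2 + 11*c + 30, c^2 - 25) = c + 5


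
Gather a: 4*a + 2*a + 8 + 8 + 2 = 6*a + 18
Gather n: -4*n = -4*n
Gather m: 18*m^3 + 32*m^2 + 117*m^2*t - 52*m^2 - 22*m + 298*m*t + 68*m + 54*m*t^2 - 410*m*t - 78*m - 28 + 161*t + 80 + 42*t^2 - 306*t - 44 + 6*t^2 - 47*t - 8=18*m^3 + m^2*(117*t - 20) + m*(54*t^2 - 112*t - 32) + 48*t^2 - 192*t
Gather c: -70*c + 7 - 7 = -70*c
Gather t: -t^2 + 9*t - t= -t^2 + 8*t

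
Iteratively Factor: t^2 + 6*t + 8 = (t + 4)*(t + 2)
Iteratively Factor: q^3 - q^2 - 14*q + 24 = (q - 2)*(q^2 + q - 12) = (q - 3)*(q - 2)*(q + 4)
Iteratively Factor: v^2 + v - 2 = (v + 2)*(v - 1)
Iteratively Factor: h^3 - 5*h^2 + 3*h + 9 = (h - 3)*(h^2 - 2*h - 3) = (h - 3)*(h + 1)*(h - 3)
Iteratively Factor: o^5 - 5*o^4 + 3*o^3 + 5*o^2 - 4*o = (o)*(o^4 - 5*o^3 + 3*o^2 + 5*o - 4) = o*(o - 1)*(o^3 - 4*o^2 - o + 4) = o*(o - 1)*(o + 1)*(o^2 - 5*o + 4) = o*(o - 1)^2*(o + 1)*(o - 4)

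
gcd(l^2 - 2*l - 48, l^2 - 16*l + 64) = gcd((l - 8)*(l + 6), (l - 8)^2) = l - 8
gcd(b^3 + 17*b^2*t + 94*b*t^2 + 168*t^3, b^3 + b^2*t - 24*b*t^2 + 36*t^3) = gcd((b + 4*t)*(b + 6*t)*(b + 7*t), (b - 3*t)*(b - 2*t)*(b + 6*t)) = b + 6*t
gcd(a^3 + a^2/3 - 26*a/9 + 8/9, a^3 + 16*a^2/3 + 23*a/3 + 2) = a + 2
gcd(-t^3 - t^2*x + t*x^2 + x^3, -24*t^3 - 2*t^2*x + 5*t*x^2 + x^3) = 1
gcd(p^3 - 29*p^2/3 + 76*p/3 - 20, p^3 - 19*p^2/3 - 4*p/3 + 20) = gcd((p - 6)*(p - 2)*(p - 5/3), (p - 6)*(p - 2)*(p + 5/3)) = p^2 - 8*p + 12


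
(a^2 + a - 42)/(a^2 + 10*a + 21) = (a - 6)/(a + 3)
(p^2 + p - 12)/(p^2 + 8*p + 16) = (p - 3)/(p + 4)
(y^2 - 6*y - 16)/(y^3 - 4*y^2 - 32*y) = (y + 2)/(y*(y + 4))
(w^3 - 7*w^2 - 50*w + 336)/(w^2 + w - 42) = w - 8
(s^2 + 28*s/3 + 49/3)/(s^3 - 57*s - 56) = (s + 7/3)/(s^2 - 7*s - 8)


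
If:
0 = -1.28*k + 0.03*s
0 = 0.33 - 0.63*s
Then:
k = 0.01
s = 0.52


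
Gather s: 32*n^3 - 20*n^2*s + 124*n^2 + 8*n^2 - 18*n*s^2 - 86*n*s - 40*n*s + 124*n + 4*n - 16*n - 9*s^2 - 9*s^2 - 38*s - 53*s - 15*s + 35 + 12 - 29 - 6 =32*n^3 + 132*n^2 + 112*n + s^2*(-18*n - 18) + s*(-20*n^2 - 126*n - 106) + 12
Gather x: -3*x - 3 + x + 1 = -2*x - 2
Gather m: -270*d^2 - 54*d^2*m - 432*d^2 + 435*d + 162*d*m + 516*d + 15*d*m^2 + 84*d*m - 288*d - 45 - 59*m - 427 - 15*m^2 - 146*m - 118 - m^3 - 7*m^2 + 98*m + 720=-702*d^2 + 663*d - m^3 + m^2*(15*d - 22) + m*(-54*d^2 + 246*d - 107) + 130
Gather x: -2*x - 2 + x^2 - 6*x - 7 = x^2 - 8*x - 9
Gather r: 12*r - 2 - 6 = 12*r - 8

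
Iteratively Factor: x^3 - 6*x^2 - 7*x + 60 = (x - 5)*(x^2 - x - 12) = (x - 5)*(x - 4)*(x + 3)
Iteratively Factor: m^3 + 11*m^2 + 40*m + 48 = (m + 4)*(m^2 + 7*m + 12) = (m + 3)*(m + 4)*(m + 4)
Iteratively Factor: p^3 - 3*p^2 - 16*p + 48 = (p - 4)*(p^2 + p - 12) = (p - 4)*(p + 4)*(p - 3)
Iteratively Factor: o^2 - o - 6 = (o + 2)*(o - 3)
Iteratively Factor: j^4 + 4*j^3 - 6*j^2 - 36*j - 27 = (j + 1)*(j^3 + 3*j^2 - 9*j - 27) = (j - 3)*(j + 1)*(j^2 + 6*j + 9) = (j - 3)*(j + 1)*(j + 3)*(j + 3)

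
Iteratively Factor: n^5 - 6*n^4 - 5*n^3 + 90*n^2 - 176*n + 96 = (n - 3)*(n^4 - 3*n^3 - 14*n^2 + 48*n - 32) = (n - 4)*(n - 3)*(n^3 + n^2 - 10*n + 8) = (n - 4)*(n - 3)*(n - 2)*(n^2 + 3*n - 4) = (n - 4)*(n - 3)*(n - 2)*(n + 4)*(n - 1)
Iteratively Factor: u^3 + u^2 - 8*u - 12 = (u + 2)*(u^2 - u - 6) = (u - 3)*(u + 2)*(u + 2)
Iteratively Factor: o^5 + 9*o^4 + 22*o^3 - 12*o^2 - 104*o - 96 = (o + 4)*(o^4 + 5*o^3 + 2*o^2 - 20*o - 24) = (o - 2)*(o + 4)*(o^3 + 7*o^2 + 16*o + 12) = (o - 2)*(o + 2)*(o + 4)*(o^2 + 5*o + 6) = (o - 2)*(o + 2)^2*(o + 4)*(o + 3)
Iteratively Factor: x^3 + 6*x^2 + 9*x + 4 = (x + 1)*(x^2 + 5*x + 4) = (x + 1)*(x + 4)*(x + 1)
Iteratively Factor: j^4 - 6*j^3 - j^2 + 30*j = (j - 5)*(j^3 - j^2 - 6*j) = (j - 5)*(j + 2)*(j^2 - 3*j) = j*(j - 5)*(j + 2)*(j - 3)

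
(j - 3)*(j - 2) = j^2 - 5*j + 6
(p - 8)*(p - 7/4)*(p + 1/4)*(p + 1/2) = p^4 - 9*p^3 + 109*p^2/16 + 297*p/32 + 7/4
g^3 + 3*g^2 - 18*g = g*(g - 3)*(g + 6)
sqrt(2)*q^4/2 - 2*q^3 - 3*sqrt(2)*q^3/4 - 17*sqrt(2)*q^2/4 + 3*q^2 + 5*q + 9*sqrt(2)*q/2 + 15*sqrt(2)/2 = (q - 5/2)*(q + 1)*(q - 3*sqrt(2))*(sqrt(2)*q/2 + 1)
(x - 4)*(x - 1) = x^2 - 5*x + 4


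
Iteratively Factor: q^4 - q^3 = (q - 1)*(q^3) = q*(q - 1)*(q^2) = q^2*(q - 1)*(q)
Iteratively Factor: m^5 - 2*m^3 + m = (m - 1)*(m^4 + m^3 - m^2 - m) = (m - 1)*(m + 1)*(m^3 - m) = m*(m - 1)*(m + 1)*(m^2 - 1) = m*(m - 1)^2*(m + 1)*(m + 1)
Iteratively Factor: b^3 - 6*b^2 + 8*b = (b - 2)*(b^2 - 4*b) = (b - 4)*(b - 2)*(b)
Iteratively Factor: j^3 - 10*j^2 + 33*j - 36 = (j - 3)*(j^2 - 7*j + 12) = (j - 4)*(j - 3)*(j - 3)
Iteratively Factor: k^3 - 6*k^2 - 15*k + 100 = (k - 5)*(k^2 - k - 20) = (k - 5)*(k + 4)*(k - 5)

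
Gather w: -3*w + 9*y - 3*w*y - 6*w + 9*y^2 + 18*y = w*(-3*y - 9) + 9*y^2 + 27*y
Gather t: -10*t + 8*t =-2*t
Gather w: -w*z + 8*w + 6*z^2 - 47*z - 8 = w*(8 - z) + 6*z^2 - 47*z - 8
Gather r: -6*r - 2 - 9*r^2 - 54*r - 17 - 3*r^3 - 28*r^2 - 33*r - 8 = -3*r^3 - 37*r^2 - 93*r - 27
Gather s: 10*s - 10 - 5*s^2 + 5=-5*s^2 + 10*s - 5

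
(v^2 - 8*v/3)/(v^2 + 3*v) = (v - 8/3)/(v + 3)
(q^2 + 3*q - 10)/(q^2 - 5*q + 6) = (q + 5)/(q - 3)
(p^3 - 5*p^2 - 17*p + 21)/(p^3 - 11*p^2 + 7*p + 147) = (p - 1)/(p - 7)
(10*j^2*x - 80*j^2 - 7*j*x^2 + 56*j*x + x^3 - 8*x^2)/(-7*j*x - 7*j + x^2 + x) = (-10*j^2*x + 80*j^2 + 7*j*x^2 - 56*j*x - x^3 + 8*x^2)/(7*j*x + 7*j - x^2 - x)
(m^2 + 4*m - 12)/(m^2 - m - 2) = (m + 6)/(m + 1)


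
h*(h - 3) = h^2 - 3*h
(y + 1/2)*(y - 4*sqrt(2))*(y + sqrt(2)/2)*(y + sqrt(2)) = y^4 - 5*sqrt(2)*y^3/2 + y^3/2 - 11*y^2 - 5*sqrt(2)*y^2/4 - 4*sqrt(2)*y - 11*y/2 - 2*sqrt(2)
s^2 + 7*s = s*(s + 7)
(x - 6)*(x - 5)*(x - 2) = x^3 - 13*x^2 + 52*x - 60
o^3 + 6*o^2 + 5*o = o*(o + 1)*(o + 5)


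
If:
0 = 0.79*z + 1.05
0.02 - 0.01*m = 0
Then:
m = 2.00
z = -1.33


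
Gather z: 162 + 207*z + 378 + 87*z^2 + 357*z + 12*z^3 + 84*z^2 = 12*z^3 + 171*z^2 + 564*z + 540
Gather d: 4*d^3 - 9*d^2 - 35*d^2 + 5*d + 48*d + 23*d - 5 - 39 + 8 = 4*d^3 - 44*d^2 + 76*d - 36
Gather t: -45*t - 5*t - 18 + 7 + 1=-50*t - 10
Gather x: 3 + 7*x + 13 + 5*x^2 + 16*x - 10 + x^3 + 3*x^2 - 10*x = x^3 + 8*x^2 + 13*x + 6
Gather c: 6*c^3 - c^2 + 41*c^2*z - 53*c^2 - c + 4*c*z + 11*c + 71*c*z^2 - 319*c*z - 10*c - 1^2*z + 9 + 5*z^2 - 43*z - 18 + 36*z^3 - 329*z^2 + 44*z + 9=6*c^3 + c^2*(41*z - 54) + c*(71*z^2 - 315*z) + 36*z^3 - 324*z^2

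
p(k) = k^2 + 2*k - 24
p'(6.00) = 14.00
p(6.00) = 24.00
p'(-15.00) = -28.00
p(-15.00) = 171.00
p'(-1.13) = -0.26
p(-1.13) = -24.98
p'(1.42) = 4.84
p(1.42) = -19.14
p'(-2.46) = -2.92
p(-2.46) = -22.87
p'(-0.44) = 1.12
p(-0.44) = -24.69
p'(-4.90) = -7.80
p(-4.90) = -9.79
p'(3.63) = 9.26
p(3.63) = -3.56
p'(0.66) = 3.32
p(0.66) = -22.24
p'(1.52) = 5.04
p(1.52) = -18.65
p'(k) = 2*k + 2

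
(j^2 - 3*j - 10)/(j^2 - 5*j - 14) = (j - 5)/(j - 7)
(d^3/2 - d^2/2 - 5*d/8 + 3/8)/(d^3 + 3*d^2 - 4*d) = (4*d^3 - 4*d^2 - 5*d + 3)/(8*d*(d^2 + 3*d - 4))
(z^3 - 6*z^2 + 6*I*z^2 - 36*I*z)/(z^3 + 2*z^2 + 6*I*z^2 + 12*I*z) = (z - 6)/(z + 2)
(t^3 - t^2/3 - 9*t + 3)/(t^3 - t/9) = 3*(t^2 - 9)/(t*(3*t + 1))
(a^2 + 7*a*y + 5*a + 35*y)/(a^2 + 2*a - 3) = (a^2 + 7*a*y + 5*a + 35*y)/(a^2 + 2*a - 3)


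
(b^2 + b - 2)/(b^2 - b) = (b + 2)/b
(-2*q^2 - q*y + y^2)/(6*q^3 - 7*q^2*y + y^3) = (q + y)/(-3*q^2 + 2*q*y + y^2)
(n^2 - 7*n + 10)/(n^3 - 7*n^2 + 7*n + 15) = (n - 2)/(n^2 - 2*n - 3)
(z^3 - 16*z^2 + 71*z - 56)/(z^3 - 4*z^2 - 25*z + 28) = (z - 8)/(z + 4)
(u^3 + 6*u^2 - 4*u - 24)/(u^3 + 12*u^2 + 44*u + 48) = (u - 2)/(u + 4)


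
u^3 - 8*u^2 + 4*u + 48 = (u - 6)*(u - 4)*(u + 2)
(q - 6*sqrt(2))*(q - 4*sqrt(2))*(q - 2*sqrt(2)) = q^3 - 12*sqrt(2)*q^2 + 88*q - 96*sqrt(2)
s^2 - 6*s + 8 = (s - 4)*(s - 2)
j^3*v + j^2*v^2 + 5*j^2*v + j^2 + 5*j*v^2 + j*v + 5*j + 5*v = (j + 5)*(j + v)*(j*v + 1)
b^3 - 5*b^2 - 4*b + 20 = (b - 5)*(b - 2)*(b + 2)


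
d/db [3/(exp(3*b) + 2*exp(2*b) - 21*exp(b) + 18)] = (-9*exp(2*b) - 12*exp(b) + 63)*exp(b)/(exp(3*b) + 2*exp(2*b) - 21*exp(b) + 18)^2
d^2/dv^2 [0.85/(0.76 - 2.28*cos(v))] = (-4.41864*sin(v)^2 + 1.47288*cos(v) - 4.41864)/(2.28*cos(v) - 0.76)^3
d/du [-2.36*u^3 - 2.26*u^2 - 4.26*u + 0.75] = -7.08*u^2 - 4.52*u - 4.26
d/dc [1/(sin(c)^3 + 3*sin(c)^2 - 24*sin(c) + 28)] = -3*(sin(c) + 4)*cos(c)/((sin(c) - 2)^3*(sin(c) + 7)^2)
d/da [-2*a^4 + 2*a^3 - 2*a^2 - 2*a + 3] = -8*a^3 + 6*a^2 - 4*a - 2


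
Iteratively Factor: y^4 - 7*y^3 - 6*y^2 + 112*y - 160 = (y - 2)*(y^3 - 5*y^2 - 16*y + 80) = (y - 4)*(y - 2)*(y^2 - y - 20) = (y - 4)*(y - 2)*(y + 4)*(y - 5)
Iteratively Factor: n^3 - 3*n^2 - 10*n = (n + 2)*(n^2 - 5*n) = (n - 5)*(n + 2)*(n)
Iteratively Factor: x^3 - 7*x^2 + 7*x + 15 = (x - 5)*(x^2 - 2*x - 3) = (x - 5)*(x - 3)*(x + 1)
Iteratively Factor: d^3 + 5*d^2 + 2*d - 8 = (d - 1)*(d^2 + 6*d + 8) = (d - 1)*(d + 4)*(d + 2)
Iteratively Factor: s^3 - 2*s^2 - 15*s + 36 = (s - 3)*(s^2 + s - 12) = (s - 3)^2*(s + 4)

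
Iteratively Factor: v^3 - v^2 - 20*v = (v)*(v^2 - v - 20) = v*(v - 5)*(v + 4)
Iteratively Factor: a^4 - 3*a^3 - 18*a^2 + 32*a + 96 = (a - 4)*(a^3 + a^2 - 14*a - 24) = (a - 4)*(a + 2)*(a^2 - a - 12) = (a - 4)*(a + 2)*(a + 3)*(a - 4)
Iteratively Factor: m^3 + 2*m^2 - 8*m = (m - 2)*(m^2 + 4*m) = (m - 2)*(m + 4)*(m)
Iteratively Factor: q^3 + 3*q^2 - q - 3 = (q - 1)*(q^2 + 4*q + 3) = (q - 1)*(q + 3)*(q + 1)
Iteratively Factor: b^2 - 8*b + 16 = (b - 4)*(b - 4)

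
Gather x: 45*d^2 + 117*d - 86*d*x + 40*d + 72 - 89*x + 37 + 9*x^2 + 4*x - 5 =45*d^2 + 157*d + 9*x^2 + x*(-86*d - 85) + 104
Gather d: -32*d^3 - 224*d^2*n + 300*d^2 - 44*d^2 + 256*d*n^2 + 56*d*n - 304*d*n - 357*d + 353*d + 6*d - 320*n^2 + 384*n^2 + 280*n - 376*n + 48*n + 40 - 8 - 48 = -32*d^3 + d^2*(256 - 224*n) + d*(256*n^2 - 248*n + 2) + 64*n^2 - 48*n - 16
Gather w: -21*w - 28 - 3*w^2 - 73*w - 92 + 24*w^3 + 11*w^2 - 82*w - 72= 24*w^3 + 8*w^2 - 176*w - 192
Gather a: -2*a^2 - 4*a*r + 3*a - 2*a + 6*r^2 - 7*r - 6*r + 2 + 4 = -2*a^2 + a*(1 - 4*r) + 6*r^2 - 13*r + 6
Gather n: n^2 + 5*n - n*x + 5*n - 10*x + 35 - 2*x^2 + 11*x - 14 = n^2 + n*(10 - x) - 2*x^2 + x + 21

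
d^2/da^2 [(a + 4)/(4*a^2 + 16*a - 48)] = (4*(a + 2)^2*(a + 4) - (3*a + 8)*(a^2 + 4*a - 12))/(2*(a^2 + 4*a - 12)^3)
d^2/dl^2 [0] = 0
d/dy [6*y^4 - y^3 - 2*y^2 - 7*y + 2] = 24*y^3 - 3*y^2 - 4*y - 7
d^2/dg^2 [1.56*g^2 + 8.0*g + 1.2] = 3.12000000000000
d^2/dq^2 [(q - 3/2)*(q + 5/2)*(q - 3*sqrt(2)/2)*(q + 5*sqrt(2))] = 12*q^2 + 6*q + 21*sqrt(2)*q - 75/2 + 7*sqrt(2)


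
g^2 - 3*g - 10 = (g - 5)*(g + 2)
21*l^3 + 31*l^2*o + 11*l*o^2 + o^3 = (l + o)*(3*l + o)*(7*l + o)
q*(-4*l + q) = -4*l*q + q^2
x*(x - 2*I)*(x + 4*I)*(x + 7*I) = x^4 + 9*I*x^3 - 6*x^2 + 56*I*x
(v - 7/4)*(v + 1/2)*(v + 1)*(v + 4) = v^4 + 15*v^3/4 - 25*v^2/8 - 75*v/8 - 7/2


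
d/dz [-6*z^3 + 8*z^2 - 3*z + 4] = -18*z^2 + 16*z - 3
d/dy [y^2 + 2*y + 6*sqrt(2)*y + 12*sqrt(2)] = 2*y + 2 + 6*sqrt(2)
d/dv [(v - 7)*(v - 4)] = 2*v - 11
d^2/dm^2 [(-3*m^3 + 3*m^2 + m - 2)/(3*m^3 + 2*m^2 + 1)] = 2*(45*m^6 + 27*m^5 - 36*m^4 - 149*m^3 - 60*m^2 + 3*m + 7)/(27*m^9 + 54*m^8 + 36*m^7 + 35*m^6 + 36*m^5 + 12*m^4 + 9*m^3 + 6*m^2 + 1)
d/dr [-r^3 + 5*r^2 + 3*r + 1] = -3*r^2 + 10*r + 3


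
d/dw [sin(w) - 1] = cos(w)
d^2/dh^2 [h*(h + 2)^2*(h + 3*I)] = 12*h^2 + h*(24 + 18*I) + 8 + 24*I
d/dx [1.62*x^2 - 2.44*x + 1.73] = 3.24*x - 2.44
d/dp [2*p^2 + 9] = 4*p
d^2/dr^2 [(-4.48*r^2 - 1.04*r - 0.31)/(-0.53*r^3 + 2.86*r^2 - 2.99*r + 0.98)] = (2.516864*r^6 + 1.752816*r^5 - 51.0103800000001*r^4 + 115.396336*r^3 - 50.695554*r^2 - 32.428992*r + 18.505126)/(0.148877*r^9 - 2.410122*r^8 + 15.525237*r^7 - 51.412954*r^6 + 96.498675*r^5 - 110.072118*r^4 + 78.540167*r^3 - 34.524126*r^2 + 8.614788*r - 0.941192)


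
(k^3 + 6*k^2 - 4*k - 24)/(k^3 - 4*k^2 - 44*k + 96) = (k + 2)/(k - 8)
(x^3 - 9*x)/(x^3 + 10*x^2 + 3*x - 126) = x*(x + 3)/(x^2 + 13*x + 42)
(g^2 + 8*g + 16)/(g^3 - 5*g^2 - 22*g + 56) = (g + 4)/(g^2 - 9*g + 14)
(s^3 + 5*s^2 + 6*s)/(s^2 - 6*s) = (s^2 + 5*s + 6)/(s - 6)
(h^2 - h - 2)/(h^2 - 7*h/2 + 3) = 2*(h + 1)/(2*h - 3)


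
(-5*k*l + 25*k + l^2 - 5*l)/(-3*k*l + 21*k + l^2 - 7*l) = (5*k*l - 25*k - l^2 + 5*l)/(3*k*l - 21*k - l^2 + 7*l)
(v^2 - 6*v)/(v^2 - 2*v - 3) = v*(6 - v)/(-v^2 + 2*v + 3)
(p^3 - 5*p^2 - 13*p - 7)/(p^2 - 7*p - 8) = (p^2 - 6*p - 7)/(p - 8)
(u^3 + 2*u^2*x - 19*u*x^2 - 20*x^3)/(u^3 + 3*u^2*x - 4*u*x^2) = (u^3 + 2*u^2*x - 19*u*x^2 - 20*x^3)/(u*(u^2 + 3*u*x - 4*x^2))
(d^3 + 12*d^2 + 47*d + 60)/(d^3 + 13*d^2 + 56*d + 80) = (d + 3)/(d + 4)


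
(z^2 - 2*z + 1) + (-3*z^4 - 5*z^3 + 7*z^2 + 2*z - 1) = -3*z^4 - 5*z^3 + 8*z^2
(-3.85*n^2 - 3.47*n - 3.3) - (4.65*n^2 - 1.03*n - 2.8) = -8.5*n^2 - 2.44*n - 0.5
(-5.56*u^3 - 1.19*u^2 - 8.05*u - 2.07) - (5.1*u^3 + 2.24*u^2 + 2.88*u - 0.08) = -10.66*u^3 - 3.43*u^2 - 10.93*u - 1.99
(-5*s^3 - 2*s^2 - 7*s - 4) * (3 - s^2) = 5*s^5 + 2*s^4 - 8*s^3 - 2*s^2 - 21*s - 12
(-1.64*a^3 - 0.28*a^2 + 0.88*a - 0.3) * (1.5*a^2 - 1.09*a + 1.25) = -2.46*a^5 + 1.3676*a^4 - 0.4248*a^3 - 1.7592*a^2 + 1.427*a - 0.375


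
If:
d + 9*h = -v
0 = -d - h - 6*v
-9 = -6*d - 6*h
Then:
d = 53/32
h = -5/32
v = -1/4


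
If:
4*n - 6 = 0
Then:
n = 3/2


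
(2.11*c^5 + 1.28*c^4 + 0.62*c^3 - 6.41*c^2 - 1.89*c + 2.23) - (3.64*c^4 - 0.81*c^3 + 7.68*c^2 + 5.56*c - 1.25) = 2.11*c^5 - 2.36*c^4 + 1.43*c^3 - 14.09*c^2 - 7.45*c + 3.48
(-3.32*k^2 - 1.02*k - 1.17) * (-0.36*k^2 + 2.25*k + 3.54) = 1.1952*k^4 - 7.1028*k^3 - 13.6266*k^2 - 6.2433*k - 4.1418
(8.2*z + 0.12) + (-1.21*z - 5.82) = 6.99*z - 5.7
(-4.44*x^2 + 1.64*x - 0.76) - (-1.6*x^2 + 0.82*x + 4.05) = -2.84*x^2 + 0.82*x - 4.81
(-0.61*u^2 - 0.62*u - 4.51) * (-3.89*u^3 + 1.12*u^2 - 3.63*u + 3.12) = 2.3729*u^5 + 1.7286*u^4 + 19.0638*u^3 - 4.7038*u^2 + 14.4369*u - 14.0712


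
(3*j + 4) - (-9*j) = 12*j + 4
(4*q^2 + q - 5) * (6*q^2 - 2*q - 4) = 24*q^4 - 2*q^3 - 48*q^2 + 6*q + 20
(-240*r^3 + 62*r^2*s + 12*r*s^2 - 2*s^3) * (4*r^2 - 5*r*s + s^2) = -960*r^5 + 1448*r^4*s - 502*r^3*s^2 - 6*r^2*s^3 + 22*r*s^4 - 2*s^5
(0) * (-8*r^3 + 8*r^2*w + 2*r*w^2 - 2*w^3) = 0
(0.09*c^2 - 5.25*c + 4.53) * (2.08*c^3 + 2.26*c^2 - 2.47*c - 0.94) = 0.1872*c^5 - 10.7166*c^4 - 2.6649*c^3 + 23.1207*c^2 - 6.2541*c - 4.2582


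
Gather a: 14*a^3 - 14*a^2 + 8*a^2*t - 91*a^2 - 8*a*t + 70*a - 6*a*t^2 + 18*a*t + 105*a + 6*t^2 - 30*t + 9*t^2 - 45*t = 14*a^3 + a^2*(8*t - 105) + a*(-6*t^2 + 10*t + 175) + 15*t^2 - 75*t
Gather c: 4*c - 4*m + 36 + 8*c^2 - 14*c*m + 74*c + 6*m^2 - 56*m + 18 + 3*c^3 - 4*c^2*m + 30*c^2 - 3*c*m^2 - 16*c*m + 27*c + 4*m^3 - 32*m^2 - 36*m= 3*c^3 + c^2*(38 - 4*m) + c*(-3*m^2 - 30*m + 105) + 4*m^3 - 26*m^2 - 96*m + 54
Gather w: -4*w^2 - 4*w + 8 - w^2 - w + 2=-5*w^2 - 5*w + 10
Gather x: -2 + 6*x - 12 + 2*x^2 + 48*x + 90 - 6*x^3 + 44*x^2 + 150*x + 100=-6*x^3 + 46*x^2 + 204*x + 176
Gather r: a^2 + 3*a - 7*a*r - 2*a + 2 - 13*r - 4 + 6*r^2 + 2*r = a^2 + a + 6*r^2 + r*(-7*a - 11) - 2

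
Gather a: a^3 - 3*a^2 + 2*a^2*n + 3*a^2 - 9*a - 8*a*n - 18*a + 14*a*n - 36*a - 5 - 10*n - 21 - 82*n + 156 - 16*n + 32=a^3 + 2*a^2*n + a*(6*n - 63) - 108*n + 162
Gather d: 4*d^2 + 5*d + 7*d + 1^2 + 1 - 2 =4*d^2 + 12*d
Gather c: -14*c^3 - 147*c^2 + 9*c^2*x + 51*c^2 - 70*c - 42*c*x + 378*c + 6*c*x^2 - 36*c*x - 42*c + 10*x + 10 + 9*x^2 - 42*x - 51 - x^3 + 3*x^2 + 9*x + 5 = -14*c^3 + c^2*(9*x - 96) + c*(6*x^2 - 78*x + 266) - x^3 + 12*x^2 - 23*x - 36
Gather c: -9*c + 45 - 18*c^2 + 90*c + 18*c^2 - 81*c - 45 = 0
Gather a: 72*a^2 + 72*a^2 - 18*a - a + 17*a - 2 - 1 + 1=144*a^2 - 2*a - 2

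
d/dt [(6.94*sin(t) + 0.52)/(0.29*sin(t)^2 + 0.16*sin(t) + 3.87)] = (-2.0126*sin(t)^2 - 0.3016*sin(t) + 26.7746)*cos(t)/(0.0841*sin(t)^4 + 0.0928*sin(t)^3 + 2.2702*sin(t)^2 + 1.2384*sin(t) + 14.9769)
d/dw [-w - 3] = -1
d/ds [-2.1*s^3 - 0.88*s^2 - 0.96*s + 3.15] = -6.3*s^2 - 1.76*s - 0.96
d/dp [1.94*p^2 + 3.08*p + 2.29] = 3.88*p + 3.08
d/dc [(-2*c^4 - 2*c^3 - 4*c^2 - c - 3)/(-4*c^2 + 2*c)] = (4*c^5 - c^4 - 2*c^3 - 3*c^2 - 6*c + 3/2)/(c^2*(4*c^2 - 4*c + 1))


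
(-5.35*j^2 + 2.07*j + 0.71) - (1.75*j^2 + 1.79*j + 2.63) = -7.1*j^2 + 0.28*j - 1.92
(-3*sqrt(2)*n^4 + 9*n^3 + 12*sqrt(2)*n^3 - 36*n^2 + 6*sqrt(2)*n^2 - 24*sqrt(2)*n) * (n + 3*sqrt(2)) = -3*sqrt(2)*n^5 - 9*n^4 + 12*sqrt(2)*n^4 + 36*n^3 + 33*sqrt(2)*n^3 - 132*sqrt(2)*n^2 + 36*n^2 - 144*n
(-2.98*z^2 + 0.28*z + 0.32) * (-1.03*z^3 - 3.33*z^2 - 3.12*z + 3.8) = 3.0694*z^5 + 9.635*z^4 + 8.0356*z^3 - 13.2632*z^2 + 0.0656*z + 1.216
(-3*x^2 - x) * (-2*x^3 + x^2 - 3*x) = 6*x^5 - x^4 + 8*x^3 + 3*x^2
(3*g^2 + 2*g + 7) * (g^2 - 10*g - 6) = 3*g^4 - 28*g^3 - 31*g^2 - 82*g - 42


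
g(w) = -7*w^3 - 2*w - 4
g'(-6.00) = -758.00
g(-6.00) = 1520.00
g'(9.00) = -1703.00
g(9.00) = -5125.00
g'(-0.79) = -15.11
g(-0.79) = 1.03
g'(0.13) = -2.35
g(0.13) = -4.28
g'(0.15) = -2.47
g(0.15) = -4.32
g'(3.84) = -311.66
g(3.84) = -408.04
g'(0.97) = -21.76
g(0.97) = -12.33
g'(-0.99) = -22.58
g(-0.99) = 4.77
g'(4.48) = -423.48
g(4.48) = -642.37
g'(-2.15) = -99.07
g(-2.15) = 69.87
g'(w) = -21*w^2 - 2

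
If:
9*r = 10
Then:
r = 10/9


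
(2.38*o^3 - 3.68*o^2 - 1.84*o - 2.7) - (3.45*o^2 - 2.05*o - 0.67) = 2.38*o^3 - 7.13*o^2 + 0.21*o - 2.03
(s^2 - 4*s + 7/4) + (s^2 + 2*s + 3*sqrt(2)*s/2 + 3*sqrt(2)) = 2*s^2 - 2*s + 3*sqrt(2)*s/2 + 7/4 + 3*sqrt(2)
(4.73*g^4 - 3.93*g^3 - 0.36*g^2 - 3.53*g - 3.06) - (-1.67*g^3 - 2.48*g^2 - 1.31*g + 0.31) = 4.73*g^4 - 2.26*g^3 + 2.12*g^2 - 2.22*g - 3.37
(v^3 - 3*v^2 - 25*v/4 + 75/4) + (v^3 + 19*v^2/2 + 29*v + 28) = 2*v^3 + 13*v^2/2 + 91*v/4 + 187/4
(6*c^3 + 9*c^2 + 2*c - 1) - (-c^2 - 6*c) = 6*c^3 + 10*c^2 + 8*c - 1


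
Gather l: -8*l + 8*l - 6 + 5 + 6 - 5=0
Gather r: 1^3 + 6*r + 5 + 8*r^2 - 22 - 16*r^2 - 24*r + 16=-8*r^2 - 18*r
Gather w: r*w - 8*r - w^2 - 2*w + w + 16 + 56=-8*r - w^2 + w*(r - 1) + 72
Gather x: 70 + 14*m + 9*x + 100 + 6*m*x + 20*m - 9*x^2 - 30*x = 34*m - 9*x^2 + x*(6*m - 21) + 170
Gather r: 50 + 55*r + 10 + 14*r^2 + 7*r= 14*r^2 + 62*r + 60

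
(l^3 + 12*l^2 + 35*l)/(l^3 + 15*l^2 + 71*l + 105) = l/(l + 3)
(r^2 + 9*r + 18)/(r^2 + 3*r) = (r + 6)/r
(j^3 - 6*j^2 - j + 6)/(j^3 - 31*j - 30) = (j - 1)/(j + 5)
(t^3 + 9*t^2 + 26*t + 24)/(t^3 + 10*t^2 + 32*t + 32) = (t + 3)/(t + 4)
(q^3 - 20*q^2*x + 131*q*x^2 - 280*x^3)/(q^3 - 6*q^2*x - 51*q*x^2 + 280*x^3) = (q - 7*x)/(q + 7*x)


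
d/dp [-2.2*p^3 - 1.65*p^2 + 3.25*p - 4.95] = -6.6*p^2 - 3.3*p + 3.25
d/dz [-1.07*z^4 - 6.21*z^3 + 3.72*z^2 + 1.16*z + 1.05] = -4.28*z^3 - 18.63*z^2 + 7.44*z + 1.16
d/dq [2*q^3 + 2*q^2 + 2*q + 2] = 6*q^2 + 4*q + 2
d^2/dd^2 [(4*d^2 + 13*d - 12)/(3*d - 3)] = 10/(3*(d^3 - 3*d^2 + 3*d - 1))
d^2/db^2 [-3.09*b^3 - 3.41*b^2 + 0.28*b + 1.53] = -18.54*b - 6.82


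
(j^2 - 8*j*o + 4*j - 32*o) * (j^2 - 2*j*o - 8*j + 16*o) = j^4 - 10*j^3*o - 4*j^3 + 16*j^2*o^2 + 40*j^2*o - 32*j^2 - 64*j*o^2 + 320*j*o - 512*o^2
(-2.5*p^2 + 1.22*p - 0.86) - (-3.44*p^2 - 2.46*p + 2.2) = 0.94*p^2 + 3.68*p - 3.06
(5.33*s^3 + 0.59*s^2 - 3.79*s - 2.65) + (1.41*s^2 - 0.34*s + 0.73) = 5.33*s^3 + 2.0*s^2 - 4.13*s - 1.92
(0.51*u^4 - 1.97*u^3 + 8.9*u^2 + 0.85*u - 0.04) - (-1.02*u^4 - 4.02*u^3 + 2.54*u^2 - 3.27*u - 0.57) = 1.53*u^4 + 2.05*u^3 + 6.36*u^2 + 4.12*u + 0.53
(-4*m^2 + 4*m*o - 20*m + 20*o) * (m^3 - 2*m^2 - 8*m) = -4*m^5 + 4*m^4*o - 12*m^4 + 12*m^3*o + 72*m^3 - 72*m^2*o + 160*m^2 - 160*m*o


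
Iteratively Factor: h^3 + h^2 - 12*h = (h - 3)*(h^2 + 4*h) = (h - 3)*(h + 4)*(h)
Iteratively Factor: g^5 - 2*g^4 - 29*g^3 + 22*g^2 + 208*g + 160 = (g - 4)*(g^4 + 2*g^3 - 21*g^2 - 62*g - 40) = (g - 4)*(g + 2)*(g^3 - 21*g - 20) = (g - 5)*(g - 4)*(g + 2)*(g^2 + 5*g + 4) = (g - 5)*(g - 4)*(g + 1)*(g + 2)*(g + 4)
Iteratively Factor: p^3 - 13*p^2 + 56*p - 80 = (p - 4)*(p^2 - 9*p + 20) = (p - 5)*(p - 4)*(p - 4)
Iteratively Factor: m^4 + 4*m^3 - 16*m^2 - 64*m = (m + 4)*(m^3 - 16*m) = (m + 4)^2*(m^2 - 4*m) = (m - 4)*(m + 4)^2*(m)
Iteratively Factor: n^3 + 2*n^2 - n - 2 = (n + 2)*(n^2 - 1) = (n - 1)*(n + 2)*(n + 1)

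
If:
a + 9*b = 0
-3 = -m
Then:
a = -9*b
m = 3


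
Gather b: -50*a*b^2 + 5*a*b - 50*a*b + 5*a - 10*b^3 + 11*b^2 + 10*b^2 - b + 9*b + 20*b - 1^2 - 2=5*a - 10*b^3 + b^2*(21 - 50*a) + b*(28 - 45*a) - 3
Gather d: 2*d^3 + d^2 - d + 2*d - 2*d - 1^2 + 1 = 2*d^3 + d^2 - d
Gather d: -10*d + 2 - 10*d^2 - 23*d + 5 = -10*d^2 - 33*d + 7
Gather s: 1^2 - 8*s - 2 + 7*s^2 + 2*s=7*s^2 - 6*s - 1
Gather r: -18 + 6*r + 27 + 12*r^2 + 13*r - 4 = 12*r^2 + 19*r + 5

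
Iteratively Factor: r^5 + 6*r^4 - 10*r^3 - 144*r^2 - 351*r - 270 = (r + 2)*(r^4 + 4*r^3 - 18*r^2 - 108*r - 135) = (r - 5)*(r + 2)*(r^3 + 9*r^2 + 27*r + 27) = (r - 5)*(r + 2)*(r + 3)*(r^2 + 6*r + 9) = (r - 5)*(r + 2)*(r + 3)^2*(r + 3)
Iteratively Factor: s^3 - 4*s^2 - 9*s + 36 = (s - 3)*(s^2 - s - 12) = (s - 4)*(s - 3)*(s + 3)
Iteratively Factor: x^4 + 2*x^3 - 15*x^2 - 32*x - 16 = (x + 4)*(x^3 - 2*x^2 - 7*x - 4) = (x + 1)*(x + 4)*(x^2 - 3*x - 4) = (x + 1)^2*(x + 4)*(x - 4)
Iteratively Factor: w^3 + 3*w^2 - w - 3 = (w - 1)*(w^2 + 4*w + 3) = (w - 1)*(w + 3)*(w + 1)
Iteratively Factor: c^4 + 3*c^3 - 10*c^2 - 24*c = (c - 3)*(c^3 + 6*c^2 + 8*c) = c*(c - 3)*(c^2 + 6*c + 8) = c*(c - 3)*(c + 2)*(c + 4)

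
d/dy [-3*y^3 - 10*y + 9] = -9*y^2 - 10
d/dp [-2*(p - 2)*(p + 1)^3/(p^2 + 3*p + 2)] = 4*(-p^3 - 3*p^2 + 2)/(p^2 + 4*p + 4)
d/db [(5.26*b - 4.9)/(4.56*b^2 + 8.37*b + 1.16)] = (-23.9856*b^2 + 44.688*b + 47.1146)/(20.7936*b^4 + 76.3344*b^3 + 80.6361*b^2 + 19.4184*b + 1.3456)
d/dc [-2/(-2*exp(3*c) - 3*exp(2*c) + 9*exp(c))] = 6*(-2*exp(2*c) - 2*exp(c) + 3)*exp(-c)/(2*exp(2*c) + 3*exp(c) - 9)^2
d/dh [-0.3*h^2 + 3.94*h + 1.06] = 3.94 - 0.6*h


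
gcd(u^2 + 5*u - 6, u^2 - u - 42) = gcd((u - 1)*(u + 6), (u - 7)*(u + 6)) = u + 6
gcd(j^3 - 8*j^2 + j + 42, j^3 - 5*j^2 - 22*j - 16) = j + 2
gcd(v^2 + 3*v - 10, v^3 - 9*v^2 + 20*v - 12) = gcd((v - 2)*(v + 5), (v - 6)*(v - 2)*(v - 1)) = v - 2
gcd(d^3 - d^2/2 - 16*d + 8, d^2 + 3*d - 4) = d + 4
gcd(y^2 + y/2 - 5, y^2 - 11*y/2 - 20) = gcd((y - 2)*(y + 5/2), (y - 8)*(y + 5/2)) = y + 5/2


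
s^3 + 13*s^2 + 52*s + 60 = (s + 2)*(s + 5)*(s + 6)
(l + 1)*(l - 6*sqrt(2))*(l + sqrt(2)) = l^3 - 5*sqrt(2)*l^2 + l^2 - 12*l - 5*sqrt(2)*l - 12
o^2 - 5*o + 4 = (o - 4)*(o - 1)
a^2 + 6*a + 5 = (a + 1)*(a + 5)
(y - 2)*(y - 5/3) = y^2 - 11*y/3 + 10/3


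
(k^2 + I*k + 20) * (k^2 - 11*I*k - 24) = k^4 - 10*I*k^3 + 7*k^2 - 244*I*k - 480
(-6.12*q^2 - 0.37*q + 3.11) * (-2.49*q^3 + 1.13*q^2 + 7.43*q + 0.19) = 15.2388*q^5 - 5.9943*q^4 - 53.6336*q^3 - 0.3976*q^2 + 23.037*q + 0.5909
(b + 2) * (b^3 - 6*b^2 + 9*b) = b^4 - 4*b^3 - 3*b^2 + 18*b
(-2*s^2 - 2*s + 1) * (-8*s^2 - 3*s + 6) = 16*s^4 + 22*s^3 - 14*s^2 - 15*s + 6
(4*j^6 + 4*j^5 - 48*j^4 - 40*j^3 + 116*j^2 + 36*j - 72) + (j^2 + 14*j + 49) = 4*j^6 + 4*j^5 - 48*j^4 - 40*j^3 + 117*j^2 + 50*j - 23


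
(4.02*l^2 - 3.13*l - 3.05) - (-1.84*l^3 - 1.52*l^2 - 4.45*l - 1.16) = 1.84*l^3 + 5.54*l^2 + 1.32*l - 1.89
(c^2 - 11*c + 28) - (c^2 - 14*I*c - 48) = -11*c + 14*I*c + 76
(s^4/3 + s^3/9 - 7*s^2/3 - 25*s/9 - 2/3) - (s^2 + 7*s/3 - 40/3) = s^4/3 + s^3/9 - 10*s^2/3 - 46*s/9 + 38/3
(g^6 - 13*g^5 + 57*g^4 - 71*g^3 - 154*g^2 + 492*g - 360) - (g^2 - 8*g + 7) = g^6 - 13*g^5 + 57*g^4 - 71*g^3 - 155*g^2 + 500*g - 367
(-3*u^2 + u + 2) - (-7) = -3*u^2 + u + 9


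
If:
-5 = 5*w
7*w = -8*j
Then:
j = 7/8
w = -1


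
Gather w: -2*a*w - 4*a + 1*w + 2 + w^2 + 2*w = -4*a + w^2 + w*(3 - 2*a) + 2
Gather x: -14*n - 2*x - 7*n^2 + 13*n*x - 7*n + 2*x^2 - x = -7*n^2 - 21*n + 2*x^2 + x*(13*n - 3)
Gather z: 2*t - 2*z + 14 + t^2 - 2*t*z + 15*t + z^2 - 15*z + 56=t^2 + 17*t + z^2 + z*(-2*t - 17) + 70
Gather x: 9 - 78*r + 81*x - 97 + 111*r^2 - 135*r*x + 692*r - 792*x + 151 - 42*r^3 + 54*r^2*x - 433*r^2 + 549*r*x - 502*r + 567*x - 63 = -42*r^3 - 322*r^2 + 112*r + x*(54*r^2 + 414*r - 144)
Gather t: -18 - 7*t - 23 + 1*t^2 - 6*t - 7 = t^2 - 13*t - 48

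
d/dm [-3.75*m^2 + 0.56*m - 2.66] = 0.56 - 7.5*m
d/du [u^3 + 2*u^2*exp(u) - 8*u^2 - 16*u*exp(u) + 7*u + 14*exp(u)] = 2*u^2*exp(u) + 3*u^2 - 12*u*exp(u) - 16*u - 2*exp(u) + 7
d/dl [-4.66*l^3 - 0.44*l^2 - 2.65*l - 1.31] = -13.98*l^2 - 0.88*l - 2.65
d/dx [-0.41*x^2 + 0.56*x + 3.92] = 0.56 - 0.82*x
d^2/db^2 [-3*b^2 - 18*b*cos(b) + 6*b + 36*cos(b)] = 18*b*cos(b) - 36*sqrt(2)*cos(b + pi/4) - 6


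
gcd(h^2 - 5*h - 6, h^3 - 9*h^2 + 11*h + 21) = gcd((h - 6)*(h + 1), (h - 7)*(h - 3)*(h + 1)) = h + 1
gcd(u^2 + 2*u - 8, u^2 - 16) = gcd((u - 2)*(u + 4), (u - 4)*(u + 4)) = u + 4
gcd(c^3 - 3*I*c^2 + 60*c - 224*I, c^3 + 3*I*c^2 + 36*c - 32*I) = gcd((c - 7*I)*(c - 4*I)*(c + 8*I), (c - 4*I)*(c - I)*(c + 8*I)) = c^2 + 4*I*c + 32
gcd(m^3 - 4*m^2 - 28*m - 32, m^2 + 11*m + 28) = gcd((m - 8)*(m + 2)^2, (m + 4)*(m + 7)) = 1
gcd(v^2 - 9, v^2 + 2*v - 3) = v + 3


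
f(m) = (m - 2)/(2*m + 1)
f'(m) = -2*(m - 2)/(2*m + 1)^2 + 1/(2*m + 1)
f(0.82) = -0.45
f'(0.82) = 0.72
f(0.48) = -0.78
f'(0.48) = 1.30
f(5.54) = 0.29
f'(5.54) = 0.03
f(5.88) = 0.30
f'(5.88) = 0.03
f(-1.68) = 1.56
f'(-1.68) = 0.90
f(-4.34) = 0.83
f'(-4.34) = 0.08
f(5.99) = 0.31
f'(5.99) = 0.03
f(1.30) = -0.19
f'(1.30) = 0.39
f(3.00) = 0.14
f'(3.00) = 0.10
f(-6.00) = 0.73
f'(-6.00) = 0.04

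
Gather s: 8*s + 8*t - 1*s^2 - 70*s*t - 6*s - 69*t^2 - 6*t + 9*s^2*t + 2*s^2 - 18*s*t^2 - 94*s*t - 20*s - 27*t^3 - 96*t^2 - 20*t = s^2*(9*t + 1) + s*(-18*t^2 - 164*t - 18) - 27*t^3 - 165*t^2 - 18*t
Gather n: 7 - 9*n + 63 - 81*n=70 - 90*n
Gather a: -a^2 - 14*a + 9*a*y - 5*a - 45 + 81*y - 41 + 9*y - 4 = -a^2 + a*(9*y - 19) + 90*y - 90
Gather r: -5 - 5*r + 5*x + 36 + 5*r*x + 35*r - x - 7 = r*(5*x + 30) + 4*x + 24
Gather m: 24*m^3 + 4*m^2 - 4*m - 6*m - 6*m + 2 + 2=24*m^3 + 4*m^2 - 16*m + 4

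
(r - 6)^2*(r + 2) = r^3 - 10*r^2 + 12*r + 72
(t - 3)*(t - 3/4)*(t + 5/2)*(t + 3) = t^4 + 7*t^3/4 - 87*t^2/8 - 63*t/4 + 135/8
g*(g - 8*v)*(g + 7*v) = g^3 - g^2*v - 56*g*v^2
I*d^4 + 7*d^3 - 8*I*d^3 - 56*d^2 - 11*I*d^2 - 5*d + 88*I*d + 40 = (d - 8)*(d - 5*I)*(d - I)*(I*d + 1)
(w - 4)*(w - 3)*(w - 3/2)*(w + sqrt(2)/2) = w^4 - 17*w^3/2 + sqrt(2)*w^3/2 - 17*sqrt(2)*w^2/4 + 45*w^2/2 - 18*w + 45*sqrt(2)*w/4 - 9*sqrt(2)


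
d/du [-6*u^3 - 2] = -18*u^2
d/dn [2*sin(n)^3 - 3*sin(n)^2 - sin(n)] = (6*sin(n)^2 - 6*sin(n) - 1)*cos(n)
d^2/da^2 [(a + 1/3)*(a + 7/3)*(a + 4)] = 6*a + 40/3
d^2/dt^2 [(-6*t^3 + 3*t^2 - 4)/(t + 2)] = 4*(-3*t^3 - 18*t^2 - 36*t + 4)/(t^3 + 6*t^2 + 12*t + 8)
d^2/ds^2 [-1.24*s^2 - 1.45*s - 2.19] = -2.48000000000000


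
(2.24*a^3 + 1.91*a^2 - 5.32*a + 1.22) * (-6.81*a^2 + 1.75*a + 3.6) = -15.2544*a^5 - 9.0871*a^4 + 47.6357*a^3 - 10.7422*a^2 - 17.017*a + 4.392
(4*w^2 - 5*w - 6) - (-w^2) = 5*w^2 - 5*w - 6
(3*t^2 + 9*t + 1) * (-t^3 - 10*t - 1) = -3*t^5 - 9*t^4 - 31*t^3 - 93*t^2 - 19*t - 1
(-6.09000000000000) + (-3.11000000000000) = -9.20000000000000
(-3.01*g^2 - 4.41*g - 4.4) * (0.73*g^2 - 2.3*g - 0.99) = -2.1973*g^4 + 3.7037*g^3 + 9.9109*g^2 + 14.4859*g + 4.356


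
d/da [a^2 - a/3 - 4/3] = 2*a - 1/3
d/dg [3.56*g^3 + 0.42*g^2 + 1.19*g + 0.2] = 10.68*g^2 + 0.84*g + 1.19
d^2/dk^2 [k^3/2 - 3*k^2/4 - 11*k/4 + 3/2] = 3*k - 3/2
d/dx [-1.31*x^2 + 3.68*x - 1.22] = 3.68 - 2.62*x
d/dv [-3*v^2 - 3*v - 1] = -6*v - 3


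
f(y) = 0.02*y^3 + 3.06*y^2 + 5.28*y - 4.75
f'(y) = 0.06*y^2 + 6.12*y + 5.28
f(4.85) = 95.12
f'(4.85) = 36.37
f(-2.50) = 0.86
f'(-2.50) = -9.64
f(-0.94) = -7.03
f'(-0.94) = -0.42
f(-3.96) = 21.08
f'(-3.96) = -18.01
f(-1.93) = -3.69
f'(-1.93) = -6.31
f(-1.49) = -5.89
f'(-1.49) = -3.71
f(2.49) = 27.68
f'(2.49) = 20.89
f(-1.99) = -3.30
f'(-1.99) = -6.66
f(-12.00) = 337.97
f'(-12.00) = -59.52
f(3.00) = 39.17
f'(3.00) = 24.18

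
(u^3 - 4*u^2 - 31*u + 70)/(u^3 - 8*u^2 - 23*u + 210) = (u - 2)/(u - 6)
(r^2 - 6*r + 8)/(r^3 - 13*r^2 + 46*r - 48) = (r - 4)/(r^2 - 11*r + 24)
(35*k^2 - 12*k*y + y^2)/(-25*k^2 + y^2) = (-7*k + y)/(5*k + y)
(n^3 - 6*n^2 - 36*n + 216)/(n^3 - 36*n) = (n - 6)/n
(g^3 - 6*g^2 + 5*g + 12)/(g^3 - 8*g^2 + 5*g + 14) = (g^2 - 7*g + 12)/(g^2 - 9*g + 14)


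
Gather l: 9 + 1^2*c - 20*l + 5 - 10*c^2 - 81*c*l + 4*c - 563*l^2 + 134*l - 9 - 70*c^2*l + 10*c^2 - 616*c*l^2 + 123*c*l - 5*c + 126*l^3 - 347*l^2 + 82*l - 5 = 126*l^3 + l^2*(-616*c - 910) + l*(-70*c^2 + 42*c + 196)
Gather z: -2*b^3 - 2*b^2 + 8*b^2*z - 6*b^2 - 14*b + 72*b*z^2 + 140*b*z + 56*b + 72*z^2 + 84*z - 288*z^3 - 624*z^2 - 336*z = -2*b^3 - 8*b^2 + 42*b - 288*z^3 + z^2*(72*b - 552) + z*(8*b^2 + 140*b - 252)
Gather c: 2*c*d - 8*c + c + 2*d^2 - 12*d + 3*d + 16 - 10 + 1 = c*(2*d - 7) + 2*d^2 - 9*d + 7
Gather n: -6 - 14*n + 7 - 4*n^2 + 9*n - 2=-4*n^2 - 5*n - 1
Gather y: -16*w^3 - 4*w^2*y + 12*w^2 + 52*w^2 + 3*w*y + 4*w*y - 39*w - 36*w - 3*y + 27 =-16*w^3 + 64*w^2 - 75*w + y*(-4*w^2 + 7*w - 3) + 27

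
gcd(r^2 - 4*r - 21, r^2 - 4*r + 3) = 1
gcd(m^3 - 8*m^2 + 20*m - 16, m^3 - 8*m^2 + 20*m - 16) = m^3 - 8*m^2 + 20*m - 16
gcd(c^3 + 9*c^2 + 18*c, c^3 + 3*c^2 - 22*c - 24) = c + 6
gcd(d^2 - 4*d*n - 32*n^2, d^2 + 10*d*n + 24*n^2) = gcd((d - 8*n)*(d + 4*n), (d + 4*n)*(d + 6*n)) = d + 4*n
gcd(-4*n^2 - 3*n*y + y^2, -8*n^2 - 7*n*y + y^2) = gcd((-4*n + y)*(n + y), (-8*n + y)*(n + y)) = n + y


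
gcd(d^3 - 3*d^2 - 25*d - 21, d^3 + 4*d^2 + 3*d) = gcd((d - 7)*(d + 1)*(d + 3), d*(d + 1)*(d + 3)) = d^2 + 4*d + 3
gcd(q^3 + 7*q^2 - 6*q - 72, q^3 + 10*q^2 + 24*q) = q^2 + 10*q + 24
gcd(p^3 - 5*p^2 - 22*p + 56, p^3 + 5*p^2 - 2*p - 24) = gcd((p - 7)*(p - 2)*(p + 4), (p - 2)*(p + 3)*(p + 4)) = p^2 + 2*p - 8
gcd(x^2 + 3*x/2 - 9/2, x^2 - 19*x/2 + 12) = x - 3/2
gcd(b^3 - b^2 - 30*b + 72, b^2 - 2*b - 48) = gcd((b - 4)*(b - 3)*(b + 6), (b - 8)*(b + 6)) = b + 6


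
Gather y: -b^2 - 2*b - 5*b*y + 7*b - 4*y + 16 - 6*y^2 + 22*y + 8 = -b^2 + 5*b - 6*y^2 + y*(18 - 5*b) + 24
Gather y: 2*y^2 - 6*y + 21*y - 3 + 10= 2*y^2 + 15*y + 7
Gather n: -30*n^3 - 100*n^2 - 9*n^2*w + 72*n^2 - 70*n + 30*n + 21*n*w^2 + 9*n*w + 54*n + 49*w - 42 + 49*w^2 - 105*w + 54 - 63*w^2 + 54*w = -30*n^3 + n^2*(-9*w - 28) + n*(21*w^2 + 9*w + 14) - 14*w^2 - 2*w + 12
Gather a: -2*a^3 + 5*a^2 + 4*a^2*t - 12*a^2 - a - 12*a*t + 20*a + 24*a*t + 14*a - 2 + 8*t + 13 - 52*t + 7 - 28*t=-2*a^3 + a^2*(4*t - 7) + a*(12*t + 33) - 72*t + 18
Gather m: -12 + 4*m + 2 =4*m - 10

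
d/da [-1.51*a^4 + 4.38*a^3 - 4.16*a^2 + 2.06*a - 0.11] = -6.04*a^3 + 13.14*a^2 - 8.32*a + 2.06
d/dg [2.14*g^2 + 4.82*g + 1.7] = 4.28*g + 4.82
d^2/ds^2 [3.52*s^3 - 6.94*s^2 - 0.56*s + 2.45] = 21.12*s - 13.88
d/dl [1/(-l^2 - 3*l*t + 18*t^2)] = (2*l + 3*t)/(l^2 + 3*l*t - 18*t^2)^2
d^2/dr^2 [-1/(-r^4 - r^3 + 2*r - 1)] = 2*(-3*r*(2*r + 1)*(r^4 + r^3 - 2*r + 1) + (4*r^3 + 3*r^2 - 2)^2)/(r^4 + r^3 - 2*r + 1)^3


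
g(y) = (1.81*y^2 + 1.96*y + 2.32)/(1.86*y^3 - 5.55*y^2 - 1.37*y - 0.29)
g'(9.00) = -0.03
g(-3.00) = -0.13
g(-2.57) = -0.14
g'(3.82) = -3.71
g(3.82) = 2.11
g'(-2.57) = -0.03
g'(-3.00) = -0.02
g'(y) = (3.62*y + 1.96)/(1.86*y^3 - 5.55*y^2 - 1.37*y - 0.29) + (-5.58*y^2 + 11.1*y + 1.37)*(1.81*y^2 + 1.96*y + 2.32)/(1.86*y^3 - 5.55*y^2 - 1.37*y - 0.29)^2 = (-3.3666*y^4 - 7.2912*y^3 - 4.5473*y^2 + 24.7022*y + 2.61)/(3.4596*y^6 - 20.646*y^5 + 25.7061*y^4 + 14.1282*y^3 + 5.0959*y^2 + 0.7946*y + 0.0841)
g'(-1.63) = -0.10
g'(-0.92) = -0.77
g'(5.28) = -0.30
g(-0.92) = -0.40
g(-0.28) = -5.00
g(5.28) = 0.57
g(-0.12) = -10.11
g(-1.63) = -0.19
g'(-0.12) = -9.36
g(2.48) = -1.94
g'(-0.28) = -30.94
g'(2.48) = -2.27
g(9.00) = 0.19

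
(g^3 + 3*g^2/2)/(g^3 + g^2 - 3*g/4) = 2*g/(2*g - 1)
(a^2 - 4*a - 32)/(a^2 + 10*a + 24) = (a - 8)/(a + 6)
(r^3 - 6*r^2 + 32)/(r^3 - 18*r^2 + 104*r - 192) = (r^2 - 2*r - 8)/(r^2 - 14*r + 48)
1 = 1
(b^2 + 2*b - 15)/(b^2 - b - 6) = (b + 5)/(b + 2)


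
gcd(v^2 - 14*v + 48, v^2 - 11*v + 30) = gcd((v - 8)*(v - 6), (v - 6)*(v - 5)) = v - 6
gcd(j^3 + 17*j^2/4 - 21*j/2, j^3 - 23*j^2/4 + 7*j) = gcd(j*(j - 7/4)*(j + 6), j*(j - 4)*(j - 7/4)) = j^2 - 7*j/4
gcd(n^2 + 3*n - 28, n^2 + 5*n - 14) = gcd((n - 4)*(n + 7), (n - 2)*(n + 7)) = n + 7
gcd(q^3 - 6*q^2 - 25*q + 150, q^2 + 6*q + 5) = q + 5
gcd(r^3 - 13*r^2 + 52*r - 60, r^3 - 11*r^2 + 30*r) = r^2 - 11*r + 30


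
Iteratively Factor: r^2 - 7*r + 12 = (r - 4)*(r - 3)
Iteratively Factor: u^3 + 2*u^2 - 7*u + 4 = (u + 4)*(u^2 - 2*u + 1) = (u - 1)*(u + 4)*(u - 1)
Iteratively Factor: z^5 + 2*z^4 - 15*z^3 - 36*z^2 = (z)*(z^4 + 2*z^3 - 15*z^2 - 36*z) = z*(z - 4)*(z^3 + 6*z^2 + 9*z) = z^2*(z - 4)*(z^2 + 6*z + 9) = z^2*(z - 4)*(z + 3)*(z + 3)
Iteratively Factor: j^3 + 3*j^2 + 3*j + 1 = (j + 1)*(j^2 + 2*j + 1) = (j + 1)^2*(j + 1)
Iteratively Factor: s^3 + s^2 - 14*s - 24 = (s + 3)*(s^2 - 2*s - 8) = (s + 2)*(s + 3)*(s - 4)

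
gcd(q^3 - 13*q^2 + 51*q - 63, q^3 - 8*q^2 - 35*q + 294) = q - 7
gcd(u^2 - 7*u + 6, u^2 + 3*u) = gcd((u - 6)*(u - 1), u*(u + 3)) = 1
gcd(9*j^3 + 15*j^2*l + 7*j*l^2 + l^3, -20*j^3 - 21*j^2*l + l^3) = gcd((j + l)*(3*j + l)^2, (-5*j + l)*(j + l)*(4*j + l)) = j + l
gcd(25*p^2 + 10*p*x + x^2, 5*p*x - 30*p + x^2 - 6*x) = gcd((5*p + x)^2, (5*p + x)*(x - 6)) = 5*p + x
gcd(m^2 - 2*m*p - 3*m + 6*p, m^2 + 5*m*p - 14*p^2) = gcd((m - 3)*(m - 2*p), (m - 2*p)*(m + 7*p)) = -m + 2*p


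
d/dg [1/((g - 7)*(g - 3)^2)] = ((7 - g)*(g - 3) - 2*(g - 7)^2)/((g - 7)^3*(g - 3)^3)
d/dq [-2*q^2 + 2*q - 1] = 2 - 4*q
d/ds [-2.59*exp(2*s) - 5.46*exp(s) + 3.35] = (-5.18*exp(s) - 5.46)*exp(s)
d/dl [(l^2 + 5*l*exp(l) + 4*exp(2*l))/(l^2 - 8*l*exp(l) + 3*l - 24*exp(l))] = ((l^2 + 5*l*exp(l) + 4*exp(2*l))*(8*l*exp(l) - 2*l + 32*exp(l) - 3) + (l^2 - 8*l*exp(l) + 3*l - 24*exp(l))*(5*l*exp(l) + 2*l + 8*exp(2*l) + 5*exp(l)))/(l^2 - 8*l*exp(l) + 3*l - 24*exp(l))^2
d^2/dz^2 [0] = 0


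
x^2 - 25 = (x - 5)*(x + 5)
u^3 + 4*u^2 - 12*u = u*(u - 2)*(u + 6)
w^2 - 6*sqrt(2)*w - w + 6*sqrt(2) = (w - 1)*(w - 6*sqrt(2))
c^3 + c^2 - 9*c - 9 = (c - 3)*(c + 1)*(c + 3)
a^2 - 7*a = a*(a - 7)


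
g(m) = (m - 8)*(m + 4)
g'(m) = 2*m - 4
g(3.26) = -34.41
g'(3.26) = 2.52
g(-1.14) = -26.14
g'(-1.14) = -6.28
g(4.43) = -30.10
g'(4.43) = 4.86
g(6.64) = -14.47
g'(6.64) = 9.28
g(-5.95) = 27.20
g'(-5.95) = -15.90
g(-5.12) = 14.69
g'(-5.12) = -14.24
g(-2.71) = -13.82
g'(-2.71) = -9.42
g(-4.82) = 10.51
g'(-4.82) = -13.64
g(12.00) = 64.00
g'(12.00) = 20.00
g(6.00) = -20.00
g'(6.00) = 8.00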